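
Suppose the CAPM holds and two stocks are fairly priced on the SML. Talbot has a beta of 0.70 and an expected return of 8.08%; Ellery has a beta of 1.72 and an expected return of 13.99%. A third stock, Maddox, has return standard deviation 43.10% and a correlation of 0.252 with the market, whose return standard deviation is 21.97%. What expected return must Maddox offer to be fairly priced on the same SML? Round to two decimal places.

MRP = (13.99% − 8.08%) / (1.72 − 0.70) = 5.7941%
R_f = 8.08% − 0.70 × 5.7941% = 4.0241%
β_Maddox = ρ·σ_i/σ_m = 0.252 × 43.10 / 21.97 = 0.4944
E(R_Maddox) = R_f + β × MRP = 4.0241% + 0.4944 × 5.7941% = 6.89%

6.89%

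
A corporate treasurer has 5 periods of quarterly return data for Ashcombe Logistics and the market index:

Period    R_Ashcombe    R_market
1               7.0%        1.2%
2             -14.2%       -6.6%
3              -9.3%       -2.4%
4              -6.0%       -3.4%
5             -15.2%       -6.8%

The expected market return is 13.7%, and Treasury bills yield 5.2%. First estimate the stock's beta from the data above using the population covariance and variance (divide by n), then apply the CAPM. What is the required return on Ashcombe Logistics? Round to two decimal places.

27.05%

Mean R_i = (7.0 − 14.2 − 9.3 − 6.0 − 15.2) / 5 = -7.5400%
Mean R_m = (1.2 − 6.6 − 2.4 − 3.4 − 6.8) / 5 = -3.6000%
Σ(R_i − R̄_i)(R_m − R̄_m) = 112.4800  ⇒  Cov = 112.4800 / 5 = 22.4960
Σ(R_m − R̄_m)² = 43.7600  ⇒  Var(R_m) = 43.7600 / 5 = 8.7520
β = Cov / Var(R_m) = 22.4960 / 8.7520 = 2.5704
MRP = 13.7% − 5.2% = 8.50%
E(R) = R_f + β × MRP = 5.2% + 2.5704 × 8.5% = 27.05%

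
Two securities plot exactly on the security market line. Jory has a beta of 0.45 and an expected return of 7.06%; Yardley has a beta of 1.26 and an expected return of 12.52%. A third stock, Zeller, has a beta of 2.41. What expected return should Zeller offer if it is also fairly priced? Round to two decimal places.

20.27%

MRP (SML slope) = (12.52% − 7.06%) / (1.26 − 0.45) = 5.46% / 0.81 = 6.7407%
R_f (intercept) = 7.06% − 0.45 × 6.7407% = 4.0267%
E(R_Zeller) = R_f + β × MRP = 4.0267% + 2.41 × 6.7407% = 20.27%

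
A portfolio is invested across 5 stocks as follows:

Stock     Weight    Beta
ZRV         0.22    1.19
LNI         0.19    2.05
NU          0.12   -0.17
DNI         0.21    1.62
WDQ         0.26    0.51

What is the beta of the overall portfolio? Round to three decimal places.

β_P = Σ w_i β_i = 0.22×1.19 + 0.19×2.05 + 0.12×-0.17 + 0.21×1.62 + 0.26×0.51 = 1.1037

1.104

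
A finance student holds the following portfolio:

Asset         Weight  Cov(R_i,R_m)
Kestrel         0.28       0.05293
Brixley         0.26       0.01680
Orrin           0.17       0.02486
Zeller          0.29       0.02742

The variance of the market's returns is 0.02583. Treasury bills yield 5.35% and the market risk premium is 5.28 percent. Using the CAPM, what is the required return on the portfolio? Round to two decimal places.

β_Kestrel = 0.05293 / 0.02583 = 2.0492
β_Brixley = 0.01680 / 0.02583 = 0.6504
β_Orrin = 0.02486 / 0.02583 = 0.9624
β_Zeller = 0.02742 / 0.02583 = 1.0616
β_P = Σ w_i β_i = 0.28×2.0492 + 0.26×0.6504 + 0.17×0.9624 + 0.29×1.0616 = 1.2144
E(R_P) = R_f + β_P × MRP = 5.35% + 1.2144 × 5.28% = 11.76%

11.76%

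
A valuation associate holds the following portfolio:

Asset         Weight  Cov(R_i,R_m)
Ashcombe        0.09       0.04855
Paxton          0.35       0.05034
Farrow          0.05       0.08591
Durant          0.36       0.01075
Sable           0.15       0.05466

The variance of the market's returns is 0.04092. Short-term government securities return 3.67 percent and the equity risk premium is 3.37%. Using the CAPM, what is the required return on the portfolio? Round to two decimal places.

6.83%

β_Ashcombe = 0.04855 / 0.04092 = 1.1865
β_Paxton = 0.05034 / 0.04092 = 1.2302
β_Farrow = 0.08591 / 0.04092 = 2.0995
β_Durant = 0.01075 / 0.04092 = 0.2627
β_Sable = 0.05466 / 0.04092 = 1.3358
β_P = Σ w_i β_i = 0.09×1.1865 + 0.35×1.2302 + 0.05×2.0995 + 0.36×0.2627 + 0.15×1.3358 = 0.9373
E(R_P) = R_f + β_P × MRP = 3.67% + 0.9373 × 3.37% = 6.83%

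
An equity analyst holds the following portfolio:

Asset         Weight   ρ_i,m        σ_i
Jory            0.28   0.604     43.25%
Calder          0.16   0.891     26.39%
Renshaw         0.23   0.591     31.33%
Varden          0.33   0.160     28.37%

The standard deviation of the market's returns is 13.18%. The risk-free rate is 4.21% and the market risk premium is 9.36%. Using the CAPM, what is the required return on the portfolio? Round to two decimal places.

16.16%

β_Jory = 0.604 × 43.25% / 13.18% = 1.9820
β_Calder = 0.891 × 26.39% / 13.18% = 1.7840
β_Renshaw = 0.591 × 31.33% / 13.18% = 1.4049
β_Varden = 0.160 × 28.37% / 13.18% = 0.3444
β_P = Σ w_i β_i = 0.28×1.9820 + 0.16×1.7840 + 0.23×1.4049 + 0.33×0.3444 = 1.2772
E(R_P) = R_f + β_P × MRP = 4.21% + 1.2772 × 9.36% = 16.16%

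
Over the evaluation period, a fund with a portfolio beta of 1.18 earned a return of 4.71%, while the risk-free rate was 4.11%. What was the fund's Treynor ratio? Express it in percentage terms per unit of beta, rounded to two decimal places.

Treynor = (R_P − R_f) / β_P = (4.71% − 4.11%) / 1.1800 = 0.60% / 1.1800 = 0.51%

0.51%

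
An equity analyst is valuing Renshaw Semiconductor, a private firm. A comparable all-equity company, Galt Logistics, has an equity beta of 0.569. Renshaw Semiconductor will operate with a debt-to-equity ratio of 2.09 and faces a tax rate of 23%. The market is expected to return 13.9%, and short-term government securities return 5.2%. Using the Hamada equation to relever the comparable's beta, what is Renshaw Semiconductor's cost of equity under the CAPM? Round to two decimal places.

β_L = β_U × [1 + (1 − t)(D/E)] = 0.569 × [1 + (1 − 0.23) × 2.09]
    = 0.569 × [1 + 0.77 × 2.09] = 0.569 × 2.6093 = 1.4847
MRP = 13.9% − 5.2% = 8.70%
E(R) = R_f + β_L × MRP = 5.2% + 1.4847 × 8.7% = 18.12%

18.12%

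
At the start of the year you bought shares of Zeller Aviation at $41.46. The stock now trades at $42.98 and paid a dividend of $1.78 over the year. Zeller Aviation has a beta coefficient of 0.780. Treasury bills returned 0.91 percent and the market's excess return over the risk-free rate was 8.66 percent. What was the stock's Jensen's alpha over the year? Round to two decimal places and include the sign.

+0.29%

Realised HPR = (P1 + D1 − P0) / P0 = (42.98 + 1.78 − 41.46) / 41.46 = 3.30 / 41.46 = 7.9595%
CAPM required = R_f + β·MRP = 0.91% + 0.780 × 8.66% = 7.66480%
α = realised − required = 7.9595% − 7.66480% = +0.29%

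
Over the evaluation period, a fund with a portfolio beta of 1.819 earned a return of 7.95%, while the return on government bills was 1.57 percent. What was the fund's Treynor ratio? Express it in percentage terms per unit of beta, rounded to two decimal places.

3.51%

Treynor = (R_P − R_f) / β_P = (7.95% − 1.57%) / 1.8190 = 6.38% / 1.8190 = 3.51%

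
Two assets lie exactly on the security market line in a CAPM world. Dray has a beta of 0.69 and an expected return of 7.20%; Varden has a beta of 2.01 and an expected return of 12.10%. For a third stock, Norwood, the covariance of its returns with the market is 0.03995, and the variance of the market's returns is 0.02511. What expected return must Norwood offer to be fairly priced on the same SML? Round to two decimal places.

10.54%

MRP = (12.10% − 7.20%) / (2.01 − 0.69) = 3.7121%
R_f = 7.20% − 0.69 × 3.7121% = 4.6387%
β_Norwood = Cov / Var(R_m) = 0.03995 / 0.02511 = 1.5910
E(R_Norwood) = R_f + β × MRP = 4.6387% + 1.5910 × 3.7121% = 10.54%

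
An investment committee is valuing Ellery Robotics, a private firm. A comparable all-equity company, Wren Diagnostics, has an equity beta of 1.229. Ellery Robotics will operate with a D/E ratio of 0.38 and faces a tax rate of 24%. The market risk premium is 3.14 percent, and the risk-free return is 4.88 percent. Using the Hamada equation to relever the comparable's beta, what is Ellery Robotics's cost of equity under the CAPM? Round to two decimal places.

9.85%

β_L = β_U × [1 + (1 − t)(D/E)] = 1.229 × [1 + (1 − 0.24) × 0.38]
    = 1.229 × [1 + 0.76 × 0.38] = 1.229 × 1.2888 = 1.5839
E(R) = R_f + β_L × MRP = 4.88% + 1.5839 × 3.14% = 9.85%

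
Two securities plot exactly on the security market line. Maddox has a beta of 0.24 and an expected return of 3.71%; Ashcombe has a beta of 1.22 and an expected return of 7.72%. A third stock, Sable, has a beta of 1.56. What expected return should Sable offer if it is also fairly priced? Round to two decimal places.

MRP (SML slope) = (7.72% − 3.71%) / (1.22 − 0.24) = 4.01% / 0.98 = 4.0918%
R_f (intercept) = 3.71% − 0.24 × 4.0918% = 2.7280%
E(R_Sable) = R_f + β × MRP = 2.7280% + 1.56 × 4.0918% = 9.11%

9.11%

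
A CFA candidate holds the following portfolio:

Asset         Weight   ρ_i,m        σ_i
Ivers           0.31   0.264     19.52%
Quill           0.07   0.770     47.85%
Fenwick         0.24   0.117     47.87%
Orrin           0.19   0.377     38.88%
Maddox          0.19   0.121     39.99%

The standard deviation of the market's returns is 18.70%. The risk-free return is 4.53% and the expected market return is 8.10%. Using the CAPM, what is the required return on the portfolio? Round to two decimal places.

6.29%

β_Ivers = 0.264 × 19.52% / 18.70% = 0.2756
β_Quill = 0.770 × 47.85% / 18.70% = 1.9703
β_Fenwick = 0.117 × 47.87% / 18.70% = 0.2995
β_Orrin = 0.377 × 38.88% / 18.70% = 0.7838
β_Maddox = 0.121 × 39.99% / 18.70% = 0.2588
β_P = Σ w_i β_i = 0.31×0.2756 + 0.07×1.9703 + 0.24×0.2995 + 0.19×0.7838 + 0.19×0.2588 = 0.4933
MRP = 8.10% − 4.53% = 3.57%
E(R_P) = R_f + β_P × MRP = 4.53% + 0.4933 × 3.57% = 6.29%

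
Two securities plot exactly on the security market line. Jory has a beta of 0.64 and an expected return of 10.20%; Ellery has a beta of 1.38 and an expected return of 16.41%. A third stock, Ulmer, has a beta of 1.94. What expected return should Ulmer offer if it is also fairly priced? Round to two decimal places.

MRP (SML slope) = (16.41% − 10.20%) / (1.38 − 0.64) = 6.21% / 0.74 = 8.3919%
R_f (intercept) = 10.20% − 0.64 × 8.3919% = 4.8292%
E(R_Ulmer) = R_f + β × MRP = 4.8292% + 1.94 × 8.3919% = 21.11%

21.11%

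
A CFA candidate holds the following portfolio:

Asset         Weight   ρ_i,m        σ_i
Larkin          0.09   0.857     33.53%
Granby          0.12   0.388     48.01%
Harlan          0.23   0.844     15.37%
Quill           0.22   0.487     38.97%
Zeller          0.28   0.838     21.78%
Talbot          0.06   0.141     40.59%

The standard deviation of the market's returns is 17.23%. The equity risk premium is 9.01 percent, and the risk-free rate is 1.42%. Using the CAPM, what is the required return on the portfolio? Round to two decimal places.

β_Larkin = 0.857 × 33.53% / 17.23% = 1.6677
β_Granby = 0.388 × 48.01% / 17.23% = 1.0811
β_Harlan = 0.844 × 15.37% / 17.23% = 0.7529
β_Quill = 0.487 × 38.97% / 17.23% = 1.1015
β_Zeller = 0.838 × 21.78% / 17.23% = 1.0593
β_Talbot = 0.141 × 40.59% / 17.23% = 0.3322
β_P = Σ w_i β_i = 0.09×1.6677 + 0.12×1.0811 + 0.23×0.7529 + 0.22×1.1015 + 0.28×1.0593 + 0.06×0.3322 = 1.0119
E(R_P) = R_f + β_P × MRP = 1.42% + 1.0119 × 9.01% = 10.54%

10.54%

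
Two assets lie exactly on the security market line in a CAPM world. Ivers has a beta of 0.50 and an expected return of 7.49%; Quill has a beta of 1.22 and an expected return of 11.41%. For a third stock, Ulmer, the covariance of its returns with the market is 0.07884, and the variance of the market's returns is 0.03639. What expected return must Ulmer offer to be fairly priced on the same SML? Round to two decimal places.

MRP = (11.41% − 7.49%) / (1.22 − 0.50) = 5.4444%
R_f = 7.49% − 0.50 × 5.4444% = 4.7678%
β_Ulmer = Cov / Var(R_m) = 0.07884 / 0.03639 = 2.1665
E(R_Ulmer) = R_f + β × MRP = 4.7678% + 2.1665 × 5.4444% = 16.56%

16.56%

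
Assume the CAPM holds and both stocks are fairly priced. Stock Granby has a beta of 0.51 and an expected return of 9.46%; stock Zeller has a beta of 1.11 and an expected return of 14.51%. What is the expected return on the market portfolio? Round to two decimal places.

Both satisfy E(R) = R_f + β·MRP, so the slope of the SML is
MRP = (14.51% − 9.46%) / (1.11 − 0.51) = 5.05% / 0.60 = 8.4167%
R_f = E(R_Granby) − β_Granby·MRP = 9.46% − 0.51 × 8.4167% = 5.1675%
E(R_m) = R_f + MRP = 5.1675% + 8.4167% = 13.58%

13.58%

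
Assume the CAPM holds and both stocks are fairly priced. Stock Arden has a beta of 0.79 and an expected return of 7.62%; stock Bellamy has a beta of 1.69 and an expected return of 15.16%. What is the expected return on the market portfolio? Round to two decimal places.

Both satisfy E(R) = R_f + β·MRP, so the slope of the SML is
MRP = (15.16% − 7.62%) / (1.69 − 0.79) = 7.54% / 0.90 = 8.3778%
R_f = E(R_Arden) − β_Arden·MRP = 7.62% − 0.79 × 8.3778% = 1.0015%
E(R_m) = R_f + MRP = 1.0015% + 8.3778% = 9.38%

9.38%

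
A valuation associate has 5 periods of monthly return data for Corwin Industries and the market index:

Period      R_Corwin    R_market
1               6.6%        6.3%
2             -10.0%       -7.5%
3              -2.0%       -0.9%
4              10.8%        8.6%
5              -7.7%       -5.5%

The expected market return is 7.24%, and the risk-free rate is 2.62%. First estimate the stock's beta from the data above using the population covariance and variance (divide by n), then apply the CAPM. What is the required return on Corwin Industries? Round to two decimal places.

Mean R_i = (6.6 − 10.0 − 2.0 + 10.8 − 7.7) / 5 = -0.4600%
Mean R_m = (6.3 − 7.5 − 0.9 + 8.6 − 5.5) / 5 = 0.2000%
Σ(R_i − R̄_i)(R_m − R̄_m) = 254.0700  ⇒  Cov = 254.0700 / 5 = 50.8140
Σ(R_m − R̄_m)² = 200.7600  ⇒  Var(R_m) = 200.7600 / 5 = 40.1520
β = Cov / Var(R_m) = 50.8140 / 40.1520 = 1.2655
MRP = 7.24% − 2.62% = 4.62%
E(R) = R_f + β × MRP = 2.62% + 1.2655 × 4.62% = 8.47%

8.47%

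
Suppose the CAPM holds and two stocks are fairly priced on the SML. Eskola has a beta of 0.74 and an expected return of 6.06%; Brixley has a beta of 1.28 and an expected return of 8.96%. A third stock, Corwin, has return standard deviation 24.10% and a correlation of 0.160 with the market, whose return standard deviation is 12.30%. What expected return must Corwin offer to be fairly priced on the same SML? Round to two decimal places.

MRP = (8.96% − 6.06%) / (1.28 − 0.74) = 5.3704%
R_f = 6.06% − 0.74 × 5.3704% = 2.0859%
β_Corwin = ρ·σ_i/σ_m = 0.160 × 24.10 / 12.30 = 0.3135
E(R_Corwin) = R_f + β × MRP = 2.0859% + 0.3135 × 5.3704% = 3.77%

3.77%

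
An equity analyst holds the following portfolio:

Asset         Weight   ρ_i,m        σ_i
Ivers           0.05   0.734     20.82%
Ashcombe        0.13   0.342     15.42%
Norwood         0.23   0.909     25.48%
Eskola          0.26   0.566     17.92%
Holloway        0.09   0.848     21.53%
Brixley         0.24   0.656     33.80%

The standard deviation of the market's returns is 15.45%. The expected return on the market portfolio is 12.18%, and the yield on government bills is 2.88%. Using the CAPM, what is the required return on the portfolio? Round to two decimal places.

12.74%

β_Ivers = 0.734 × 20.82% / 15.45% = 0.9891
β_Ashcombe = 0.342 × 15.42% / 15.45% = 0.3413
β_Norwood = 0.909 × 25.48% / 15.45% = 1.4991
β_Eskola = 0.566 × 17.92% / 15.45% = 0.6565
β_Holloway = 0.848 × 21.53% / 15.45% = 1.1817
β_Brixley = 0.656 × 33.80% / 15.45% = 1.4351
β_P = Σ w_i β_i = 0.05×0.9891 + 0.13×0.3413 + 0.23×1.4991 + 0.26×0.6565 + 0.09×1.1817 + 0.24×1.4351 = 1.0601
MRP = 12.18% − 2.88% = 9.30%
E(R_P) = R_f + β_P × MRP = 2.88% + 1.0601 × 9.30% = 12.74%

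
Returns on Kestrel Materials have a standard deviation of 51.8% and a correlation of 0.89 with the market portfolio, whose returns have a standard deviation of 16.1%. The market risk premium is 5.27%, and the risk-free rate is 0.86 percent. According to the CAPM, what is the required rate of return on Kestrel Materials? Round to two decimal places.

β = ρ × σ_i / σ_m = 0.89 × 51.8% / 16.1% = 2.8635
E(R) = 0.86% + 2.8635 × 5.27% = 15.95%

15.95%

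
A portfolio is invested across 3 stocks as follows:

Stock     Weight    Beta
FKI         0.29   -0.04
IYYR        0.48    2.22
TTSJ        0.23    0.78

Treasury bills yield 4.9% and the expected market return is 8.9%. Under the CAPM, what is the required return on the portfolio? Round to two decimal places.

9.83%

β_P = Σ w_i β_i = 0.29×-0.04 + 0.48×2.22 + 0.23×0.78 = 1.2334
MRP = 8.9% − 4.9% = 4.00%
E(R_P) = R_f + β_P × MRP = 4.9% + 1.2334 × 4.0% = 9.83%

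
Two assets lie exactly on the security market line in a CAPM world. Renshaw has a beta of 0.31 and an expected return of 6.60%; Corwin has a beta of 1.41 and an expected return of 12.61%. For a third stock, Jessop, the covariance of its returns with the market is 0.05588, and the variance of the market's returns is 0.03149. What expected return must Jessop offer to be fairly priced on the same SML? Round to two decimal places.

14.60%

MRP = (12.61% − 6.60%) / (1.41 − 0.31) = 5.4636%
R_f = 6.60% − 0.31 × 5.4636% = 4.9063%
β_Jessop = Cov / Var(R_m) = 0.05588 / 0.03149 = 1.7745
E(R_Jessop) = R_f + β × MRP = 4.9063% + 1.7745 × 5.4636% = 14.60%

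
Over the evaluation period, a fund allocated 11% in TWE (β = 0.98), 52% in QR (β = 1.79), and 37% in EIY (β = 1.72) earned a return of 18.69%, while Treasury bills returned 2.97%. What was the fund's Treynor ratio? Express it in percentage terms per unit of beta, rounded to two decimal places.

9.39%

β_P = 0.11×0.98 + 0.52×1.79 + 0.37×1.72 = 1.6750
Treynor = (R_P − R_f) / β_P = (18.69% − 2.97%) / 1.6750 = 15.72% / 1.6750 = 9.39%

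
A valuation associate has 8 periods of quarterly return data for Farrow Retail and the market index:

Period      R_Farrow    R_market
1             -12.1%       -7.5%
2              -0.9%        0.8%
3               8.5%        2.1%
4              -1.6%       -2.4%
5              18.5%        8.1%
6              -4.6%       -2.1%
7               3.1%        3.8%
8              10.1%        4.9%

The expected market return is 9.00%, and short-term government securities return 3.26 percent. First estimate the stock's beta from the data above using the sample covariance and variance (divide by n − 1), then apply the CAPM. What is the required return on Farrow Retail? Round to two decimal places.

13.92%

Mean R_i = (-12.1 − 0.9 + 8.5 − 1.6 + 18.5 − 4.6 + 3.1 + 10.1) / 8 = 2.6250%
Mean R_m = (-7.5 + 0.8 + 2.1 − 2.4 + 8.1 − 2.1 + 3.8 + 4.9) / 8 = 0.9625%
Σ(R_i − R̄_i)(R_m − R̄_m) = 312.2875  ⇒  Cov = 312.2875 / 7 = 44.6125
Σ(R_m − R̄_m)² = 168.1188  ⇒  Var(R_m) = 168.1188 / 7 = 24.0170
β = Cov / Var(R_m) = 44.6125 / 24.0170 = 1.8575
MRP = 9.00% − 3.26% = 5.74%
E(R) = R_f + β × MRP = 3.26% + 1.8575 × 5.74% = 13.92%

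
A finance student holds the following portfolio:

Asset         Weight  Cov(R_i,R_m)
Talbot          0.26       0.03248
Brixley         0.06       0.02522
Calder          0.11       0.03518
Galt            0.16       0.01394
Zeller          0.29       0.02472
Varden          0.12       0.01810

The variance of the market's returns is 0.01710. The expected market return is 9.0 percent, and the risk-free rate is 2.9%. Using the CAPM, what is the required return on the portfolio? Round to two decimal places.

β_Talbot = 0.03248 / 0.01710 = 1.8994
β_Brixley = 0.02522 / 0.01710 = 1.4749
β_Calder = 0.03518 / 0.01710 = 2.0573
β_Galt = 0.01394 / 0.01710 = 0.8152
β_Zeller = 0.02472 / 0.01710 = 1.4456
β_Varden = 0.01810 / 0.01710 = 1.0585
β_P = Σ w_i β_i = 0.26×1.8994 + 0.06×1.4749 + 0.11×2.0573 + 0.16×0.8152 + 0.29×1.4456 + 0.12×1.0585 = 1.4853
MRP = 9.0% − 2.9% = 6.10%
E(R_P) = R_f + β_P × MRP = 2.9% + 1.4853 × 6.1% = 11.96%

11.96%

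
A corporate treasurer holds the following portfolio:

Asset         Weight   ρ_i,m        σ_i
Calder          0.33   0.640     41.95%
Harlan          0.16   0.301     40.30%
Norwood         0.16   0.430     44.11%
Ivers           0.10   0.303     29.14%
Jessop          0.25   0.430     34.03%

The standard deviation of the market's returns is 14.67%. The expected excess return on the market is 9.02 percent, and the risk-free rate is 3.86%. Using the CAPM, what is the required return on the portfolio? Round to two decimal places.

15.16%

β_Calder = 0.640 × 41.95% / 14.67% = 1.8301
β_Harlan = 0.301 × 40.30% / 14.67% = 0.8269
β_Norwood = 0.430 × 44.11% / 14.67% = 1.2929
β_Ivers = 0.303 × 29.14% / 14.67% = 0.6019
β_Jessop = 0.430 × 34.03% / 14.67% = 0.9975
β_P = Σ w_i β_i = 0.33×1.8301 + 0.16×0.8269 + 0.16×1.2929 + 0.10×0.6019 + 0.25×0.9975 = 1.2527
E(R_P) = R_f + β_P × MRP = 3.86% + 1.2527 × 9.02% = 15.16%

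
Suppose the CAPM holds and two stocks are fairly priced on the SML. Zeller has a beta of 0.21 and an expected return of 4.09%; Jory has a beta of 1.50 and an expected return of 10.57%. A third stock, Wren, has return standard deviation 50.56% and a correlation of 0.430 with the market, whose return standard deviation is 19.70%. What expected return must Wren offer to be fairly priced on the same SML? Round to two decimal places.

MRP = (10.57% − 4.09%) / (1.50 − 0.21) = 5.0233%
R_f = 4.09% − 0.21 × 5.0233% = 3.0351%
β_Wren = ρ·σ_i/σ_m = 0.430 × 50.56 / 19.70 = 1.1036
E(R_Wren) = R_f + β × MRP = 3.0351% + 1.1036 × 5.0233% = 8.58%

8.58%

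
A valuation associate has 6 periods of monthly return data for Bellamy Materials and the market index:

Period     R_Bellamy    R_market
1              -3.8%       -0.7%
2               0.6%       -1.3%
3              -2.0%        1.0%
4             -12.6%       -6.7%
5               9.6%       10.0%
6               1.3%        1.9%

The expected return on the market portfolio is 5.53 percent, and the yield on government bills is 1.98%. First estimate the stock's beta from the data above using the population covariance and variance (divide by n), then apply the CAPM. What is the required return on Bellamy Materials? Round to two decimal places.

6.46%

Mean R_i = (-3.8 + 0.6 − 2.0 − 12.6 + 9.6 + 1.3) / 6 = -1.1500%
Mean R_m = (-0.7 − 1.3 + 1.0 − 6.7 + 10.0 + 1.9) / 6 = 0.7000%
Σ(R_i − R̄_i)(R_m − R̄_m) = 187.6000  ⇒  Cov = 187.6000 / 6 = 31.2667
Σ(R_m − R̄_m)² = 148.7400  ⇒  Var(R_m) = 148.7400 / 6 = 24.7900
β = Cov / Var(R_m) = 31.2667 / 24.7900 = 1.2613
MRP = 5.53% − 1.98% = 3.55%
E(R) = R_f + β × MRP = 1.98% + 1.2613 × 3.55% = 6.46%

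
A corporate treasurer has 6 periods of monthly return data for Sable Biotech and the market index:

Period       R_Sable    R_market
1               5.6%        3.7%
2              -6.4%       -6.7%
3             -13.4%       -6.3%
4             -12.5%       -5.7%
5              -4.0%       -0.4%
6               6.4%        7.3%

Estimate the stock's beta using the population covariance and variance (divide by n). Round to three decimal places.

1.355

Mean R_i = (5.6 − 6.4 − 13.4 − 12.5 − 4.0 + 6.4) / 6 = -4.0500%
Mean R_m = (3.7 − 6.7 − 6.3 − 5.7 − 0.4 + 7.3) / 6 = -1.3500%
Σ(R_i − R̄_i)(R_m − R̄_m) = 234.7850  ⇒  Cov = 234.7850 / 6 = 39.1308
Σ(R_m − R̄_m)² = 173.2750  ⇒  Var(R_m) = 173.2750 / 6 = 28.8792
β = Cov / Var(R_m) = 39.1308 / 28.8792 = 1.3550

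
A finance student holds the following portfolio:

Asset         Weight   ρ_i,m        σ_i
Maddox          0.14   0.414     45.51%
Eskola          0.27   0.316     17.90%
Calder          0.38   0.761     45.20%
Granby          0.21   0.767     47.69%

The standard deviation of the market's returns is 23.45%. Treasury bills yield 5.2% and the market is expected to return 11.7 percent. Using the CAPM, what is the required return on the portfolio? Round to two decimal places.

β_Maddox = 0.414 × 45.51% / 23.45% = 0.8035
β_Eskola = 0.316 × 17.90% / 23.45% = 0.2412
β_Calder = 0.761 × 45.20% / 23.45% = 1.4668
β_Granby = 0.767 × 47.69% / 23.45% = 1.5598
β_P = Σ w_i β_i = 0.14×0.8035 + 0.27×0.2412 + 0.38×1.4668 + 0.21×1.5598 = 1.0626
MRP = 11.7% − 5.2% = 6.50%
E(R_P) = R_f + β_P × MRP = 5.2% + 1.0626 × 6.5% = 12.11%

12.11%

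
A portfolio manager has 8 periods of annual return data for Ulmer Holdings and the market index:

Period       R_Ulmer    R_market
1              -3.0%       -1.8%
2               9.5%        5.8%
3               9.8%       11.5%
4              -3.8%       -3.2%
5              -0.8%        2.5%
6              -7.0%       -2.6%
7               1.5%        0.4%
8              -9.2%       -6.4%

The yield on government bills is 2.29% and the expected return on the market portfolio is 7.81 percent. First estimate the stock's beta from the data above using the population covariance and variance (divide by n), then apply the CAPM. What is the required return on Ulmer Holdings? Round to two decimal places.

8.65%

Mean R_i = (-3.0 + 9.5 + 9.8 − 3.8 − 0.8 − 7.0 + 1.5 − 9.2) / 8 = -0.3750%
Mean R_m = (-1.8 + 5.8 + 11.5 − 3.2 + 2.5 − 2.6 + 0.4 − 6.4) / 8 = 0.7750%
Σ(R_i − R̄_i)(R_m − R̄_m) = 263.3650  ⇒  Cov = 263.3650 / 8 = 32.9206
Σ(R_m − R̄_m)² = 228.6950  ⇒  Var(R_m) = 228.6950 / 8 = 28.5869
β = Cov / Var(R_m) = 32.9206 / 28.5869 = 1.1516
MRP = 7.81% − 2.29% = 5.52%
E(R) = R_f + β × MRP = 2.29% + 1.1516 × 5.52% = 8.65%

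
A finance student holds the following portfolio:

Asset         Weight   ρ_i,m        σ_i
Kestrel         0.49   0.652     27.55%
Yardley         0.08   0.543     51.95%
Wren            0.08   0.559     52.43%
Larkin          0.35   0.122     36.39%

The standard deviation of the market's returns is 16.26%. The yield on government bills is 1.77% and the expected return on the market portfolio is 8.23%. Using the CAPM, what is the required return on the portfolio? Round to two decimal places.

β_Kestrel = 0.652 × 27.55% / 16.26% = 1.1047
β_Yardley = 0.543 × 51.95% / 16.26% = 1.7349
β_Wren = 0.559 × 52.43% / 16.26% = 1.8025
β_Larkin = 0.122 × 36.39% / 16.26% = 0.2730
β_P = Σ w_i β_i = 0.49×1.1047 + 0.08×1.7349 + 0.08×1.8025 + 0.35×0.2730 = 0.9198
MRP = 8.23% − 1.77% = 6.46%
E(R_P) = R_f + β_P × MRP = 1.77% + 0.9198 × 6.46% = 7.71%

7.71%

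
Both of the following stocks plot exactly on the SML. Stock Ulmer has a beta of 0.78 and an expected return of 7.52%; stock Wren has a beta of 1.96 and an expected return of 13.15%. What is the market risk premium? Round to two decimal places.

Both satisfy E(R) = R_f + β·MRP, so the slope of the SML is
MRP = (13.15% − 7.52%) / (1.96 − 0.78) = 5.63% / 1.18 = 4.7712%

4.77%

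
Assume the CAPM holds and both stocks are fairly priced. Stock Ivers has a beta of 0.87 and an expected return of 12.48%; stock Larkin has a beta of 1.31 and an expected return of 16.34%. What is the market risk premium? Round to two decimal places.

8.77%

Both satisfy E(R) = R_f + β·MRP, so the slope of the SML is
MRP = (16.34% − 12.48%) / (1.31 − 0.87) = 3.86% / 0.44 = 8.7727%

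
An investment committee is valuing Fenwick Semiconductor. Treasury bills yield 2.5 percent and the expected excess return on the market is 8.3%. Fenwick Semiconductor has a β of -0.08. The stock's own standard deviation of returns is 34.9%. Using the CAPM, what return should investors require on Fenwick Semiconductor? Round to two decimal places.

E(R) = R_f + β × MRP = 2.5% + -0.08 × 8.3% = 1.84%

1.84%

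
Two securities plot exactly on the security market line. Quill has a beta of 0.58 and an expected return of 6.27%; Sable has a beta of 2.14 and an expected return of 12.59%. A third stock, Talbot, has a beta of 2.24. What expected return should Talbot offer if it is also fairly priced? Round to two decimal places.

MRP (SML slope) = (12.59% − 6.27%) / (2.14 − 0.58) = 6.32% / 1.56 = 4.0513%
R_f (intercept) = 6.27% − 0.58 × 4.0513% = 3.9202%
E(R_Talbot) = R_f + β × MRP = 3.9202% + 2.24 × 4.0513% = 13.00%

13.00%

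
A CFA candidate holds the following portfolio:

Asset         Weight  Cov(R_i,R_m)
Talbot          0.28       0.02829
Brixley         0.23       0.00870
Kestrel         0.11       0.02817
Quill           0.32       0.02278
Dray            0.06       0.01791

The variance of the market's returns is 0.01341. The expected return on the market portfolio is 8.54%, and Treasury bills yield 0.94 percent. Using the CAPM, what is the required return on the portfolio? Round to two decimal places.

β_Talbot = 0.02829 / 0.01341 = 2.1096
β_Brixley = 0.00870 / 0.01341 = 0.6488
β_Kestrel = 0.02817 / 0.01341 = 2.1007
β_Quill = 0.02278 / 0.01341 = 1.6987
β_Dray = 0.01791 / 0.01341 = 1.3356
β_P = Σ w_i β_i = 0.28×2.1096 + 0.23×0.6488 + 0.11×2.1007 + 0.32×1.6987 + 0.06×1.3356 = 1.5947
MRP = 8.54% − 0.94% = 7.60%
E(R_P) = R_f + β_P × MRP = 0.94% + 1.5947 × 7.60% = 13.06%

13.06%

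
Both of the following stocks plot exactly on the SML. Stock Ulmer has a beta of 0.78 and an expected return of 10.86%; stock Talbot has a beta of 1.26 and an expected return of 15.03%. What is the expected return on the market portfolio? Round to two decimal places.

Both satisfy E(R) = R_f + β·MRP, so the slope of the SML is
MRP = (15.03% − 10.86%) / (1.26 − 0.78) = 4.17% / 0.48 = 8.6875%
R_f = E(R_Ulmer) − β_Ulmer·MRP = 10.86% − 0.78 × 8.6875% = 4.0838%
E(R_m) = R_f + MRP = 4.0838% + 8.6875% = 12.77%

12.77%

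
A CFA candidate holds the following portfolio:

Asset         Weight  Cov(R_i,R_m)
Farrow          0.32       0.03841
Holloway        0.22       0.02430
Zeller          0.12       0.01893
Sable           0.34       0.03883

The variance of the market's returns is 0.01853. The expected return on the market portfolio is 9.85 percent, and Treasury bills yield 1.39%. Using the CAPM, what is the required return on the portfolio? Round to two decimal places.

β_Farrow = 0.03841 / 0.01853 = 2.0729
β_Holloway = 0.02430 / 0.01853 = 1.3114
β_Zeller = 0.01893 / 0.01853 = 1.0216
β_Sable = 0.03883 / 0.01853 = 2.0955
β_P = Σ w_i β_i = 0.32×2.0729 + 0.22×1.3114 + 0.12×1.0216 + 0.34×2.0955 = 1.7869
MRP = 9.85% − 1.39% = 8.46%
E(R_P) = R_f + β_P × MRP = 1.39% + 1.7869 × 8.46% = 16.51%

16.51%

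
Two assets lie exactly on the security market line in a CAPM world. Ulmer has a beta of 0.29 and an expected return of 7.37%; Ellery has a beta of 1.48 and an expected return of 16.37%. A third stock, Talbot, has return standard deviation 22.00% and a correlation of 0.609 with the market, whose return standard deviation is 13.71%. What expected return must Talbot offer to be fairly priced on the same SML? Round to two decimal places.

MRP = (16.37% − 7.37%) / (1.48 − 0.29) = 7.5630%
R_f = 7.37% − 0.29 × 7.5630% = 5.1767%
β_Talbot = ρ·σ_i/σ_m = 0.609 × 22.00 / 13.71 = 0.9772
E(R_Talbot) = R_f + β × MRP = 5.1767% + 0.9772 × 7.5630% = 12.57%

12.57%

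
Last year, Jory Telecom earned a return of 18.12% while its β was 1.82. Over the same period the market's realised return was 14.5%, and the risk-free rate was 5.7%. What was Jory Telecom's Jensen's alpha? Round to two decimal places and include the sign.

Market excess return = 14.5% − 5.7% = 8.80%
CAPM benchmark = R_f + β(R_m − R_f) = 5.7% + 1.82 × 8.8% = 21.7160%
α = actual − benchmark = 18.12% − 21.7160% = -3.60%

-3.60%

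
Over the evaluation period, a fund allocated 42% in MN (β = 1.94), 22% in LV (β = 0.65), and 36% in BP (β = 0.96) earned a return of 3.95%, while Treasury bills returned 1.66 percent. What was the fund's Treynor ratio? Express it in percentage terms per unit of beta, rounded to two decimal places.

β_P = 0.42×1.94 + 0.22×0.65 + 0.36×0.96 = 1.3034
Treynor = (R_P − R_f) / β_P = (3.95% − 1.66%) / 1.3034 = 2.29% / 1.3034 = 1.76%

1.76%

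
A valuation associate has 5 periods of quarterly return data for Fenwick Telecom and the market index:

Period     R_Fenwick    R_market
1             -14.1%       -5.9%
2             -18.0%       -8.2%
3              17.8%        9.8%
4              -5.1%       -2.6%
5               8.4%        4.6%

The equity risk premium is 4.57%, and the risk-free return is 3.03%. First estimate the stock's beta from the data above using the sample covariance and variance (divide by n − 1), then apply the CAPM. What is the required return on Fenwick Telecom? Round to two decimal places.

12.21%

Mean R_i = (-14.1 − 18.0 + 17.8 − 5.1 + 8.4) / 5 = -2.2000%
Mean R_m = (-5.9 − 8.2 + 9.8 − 2.6 + 4.6) / 5 = -0.4600%
Σ(R_i − R̄_i)(R_m − R̄_m) = 452.0700  ⇒  Cov = 452.0700 / 4 = 113.0175
Σ(R_m − R̄_m)² = 224.9520  ⇒  Var(R_m) = 224.9520 / 4 = 56.2380
β = Cov / Var(R_m) = 113.0175 / 56.2380 = 2.0096
E(R) = R_f + β × MRP = 3.03% + 2.0096 × 4.57% = 12.21%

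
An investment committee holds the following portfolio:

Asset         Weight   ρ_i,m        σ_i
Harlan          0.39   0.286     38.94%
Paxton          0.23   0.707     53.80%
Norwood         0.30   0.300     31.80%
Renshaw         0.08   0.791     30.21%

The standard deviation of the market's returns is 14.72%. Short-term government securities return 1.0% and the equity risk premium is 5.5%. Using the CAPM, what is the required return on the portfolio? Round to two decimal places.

7.68%

β_Harlan = 0.286 × 38.94% / 14.72% = 0.7566
β_Paxton = 0.707 × 53.80% / 14.72% = 2.5840
β_Norwood = 0.300 × 31.80% / 14.72% = 0.6481
β_Renshaw = 0.791 × 30.21% / 14.72% = 1.6234
β_P = Σ w_i β_i = 0.39×0.7566 + 0.23×2.5840 + 0.30×0.6481 + 0.08×1.6234 = 1.2137
E(R_P) = R_f + β_P × MRP = 1.0% + 1.2137 × 5.5% = 7.68%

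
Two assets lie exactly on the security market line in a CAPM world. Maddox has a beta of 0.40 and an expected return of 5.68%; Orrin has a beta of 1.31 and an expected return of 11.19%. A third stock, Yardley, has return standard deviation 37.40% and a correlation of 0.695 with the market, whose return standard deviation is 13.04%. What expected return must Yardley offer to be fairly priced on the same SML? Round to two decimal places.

MRP = (11.19% − 5.68%) / (1.31 − 0.40) = 6.0549%
R_f = 5.68% − 0.40 × 6.0549% = 3.2580%
β_Yardley = ρ·σ_i/σ_m = 0.695 × 37.40 / 13.04 = 1.9933
E(R_Yardley) = R_f + β × MRP = 3.2580% + 1.9933 × 6.0549% = 15.33%

15.33%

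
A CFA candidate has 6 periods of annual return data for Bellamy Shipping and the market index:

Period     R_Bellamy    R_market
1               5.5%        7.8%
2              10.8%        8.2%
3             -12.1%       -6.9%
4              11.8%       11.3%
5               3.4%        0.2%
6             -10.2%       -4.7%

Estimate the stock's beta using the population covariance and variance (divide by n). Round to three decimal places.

Mean R_i = (5.5 + 10.8 − 12.1 + 11.8 + 3.4 − 10.2) / 6 = 1.5333%
Mean R_m = (7.8 + 8.2 − 6.9 + 11.3 + 0.2 − 4.7) / 6 = 2.6500%
Σ(R_i − R̄_i)(R_m − R̄_m) = 372.5300  ⇒  Cov = 372.5300 / 6 = 62.0883
Σ(R_m − R̄_m)² = 283.3750  ⇒  Var(R_m) = 283.3750 / 6 = 47.2292
β = Cov / Var(R_m) = 62.0883 / 47.2292 = 1.3146

1.315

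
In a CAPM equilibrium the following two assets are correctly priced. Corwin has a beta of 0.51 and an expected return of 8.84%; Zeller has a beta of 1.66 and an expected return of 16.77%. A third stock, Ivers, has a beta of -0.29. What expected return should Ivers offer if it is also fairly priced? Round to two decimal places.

3.32%

MRP (SML slope) = (16.77% − 8.84%) / (1.66 − 0.51) = 7.93% / 1.15 = 6.8957%
R_f (intercept) = 8.84% − 0.51 × 6.8957% = 5.3232%
E(R_Ivers) = R_f + β × MRP = 5.3232% + -0.29 × 6.8957% = 3.32%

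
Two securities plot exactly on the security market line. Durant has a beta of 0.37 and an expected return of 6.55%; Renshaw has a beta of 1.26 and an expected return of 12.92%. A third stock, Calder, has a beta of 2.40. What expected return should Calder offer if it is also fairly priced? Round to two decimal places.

MRP (SML slope) = (12.92% − 6.55%) / (1.26 − 0.37) = 6.37% / 0.89 = 7.1573%
R_f (intercept) = 6.55% − 0.37 × 7.1573% = 3.9018%
E(R_Calder) = R_f + β × MRP = 3.9018% + 2.40 × 7.1573% = 21.08%

21.08%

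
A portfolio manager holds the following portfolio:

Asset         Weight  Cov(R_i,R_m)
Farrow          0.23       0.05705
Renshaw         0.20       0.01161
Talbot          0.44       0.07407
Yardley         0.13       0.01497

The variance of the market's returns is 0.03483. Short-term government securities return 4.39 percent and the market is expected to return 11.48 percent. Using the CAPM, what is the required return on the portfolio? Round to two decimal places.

14.56%

β_Farrow = 0.05705 / 0.03483 = 1.6380
β_Renshaw = 0.01161 / 0.03483 = 0.3333
β_Talbot = 0.07407 / 0.03483 = 2.1266
β_Yardley = 0.01497 / 0.03483 = 0.4298
β_P = Σ w_i β_i = 0.23×1.6380 + 0.20×0.3333 + 0.44×2.1266 + 0.13×0.4298 = 1.4350
MRP = 11.48% − 4.39% = 7.09%
E(R_P) = R_f + β_P × MRP = 4.39% + 1.4350 × 7.09% = 14.56%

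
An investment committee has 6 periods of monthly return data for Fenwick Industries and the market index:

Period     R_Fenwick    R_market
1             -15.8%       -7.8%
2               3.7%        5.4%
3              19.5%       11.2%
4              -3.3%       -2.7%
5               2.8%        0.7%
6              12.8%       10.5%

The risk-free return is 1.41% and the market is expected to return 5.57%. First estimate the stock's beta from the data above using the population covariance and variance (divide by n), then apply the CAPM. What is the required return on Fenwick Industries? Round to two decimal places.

8.01%

Mean R_i = (-15.8 + 3.7 + 19.5 − 3.3 + 2.8 + 12.8) / 6 = 3.2833%
Mean R_m = (-7.8 + 5.4 + 11.2 − 2.7 + 0.7 + 10.5) / 6 = 2.8833%
Σ(R_i − R̄_i)(R_m − R̄_m) = 450.0883  ⇒  Cov = 450.0883 / 6 = 75.0147
Σ(R_m − R̄_m)² = 283.5883  ⇒  Var(R_m) = 283.5883 / 6 = 47.2647
β = Cov / Var(R_m) = 75.0147 / 47.2647 = 1.5871
MRP = 5.57% − 1.41% = 4.16%
E(R) = R_f + β × MRP = 1.41% + 1.5871 × 4.16% = 8.01%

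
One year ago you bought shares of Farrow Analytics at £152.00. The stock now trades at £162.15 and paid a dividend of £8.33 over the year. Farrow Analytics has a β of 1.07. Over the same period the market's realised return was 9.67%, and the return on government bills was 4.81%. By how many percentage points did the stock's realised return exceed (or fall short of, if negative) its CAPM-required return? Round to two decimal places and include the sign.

Realised HPR = (P1 + D1 − P0) / P0 = (162.15 + 8.33 − 152.00) / 152.00 = 18.48 / 152.00 = 12.1579%
MRP = 9.67% − 4.81% = 4.86%
CAPM required = R_f + β·MRP = 4.81% + 1.07 × 4.86% = 10.0102%
α = realised − required = 12.1579% − 10.0102% = +2.15%

+2.15%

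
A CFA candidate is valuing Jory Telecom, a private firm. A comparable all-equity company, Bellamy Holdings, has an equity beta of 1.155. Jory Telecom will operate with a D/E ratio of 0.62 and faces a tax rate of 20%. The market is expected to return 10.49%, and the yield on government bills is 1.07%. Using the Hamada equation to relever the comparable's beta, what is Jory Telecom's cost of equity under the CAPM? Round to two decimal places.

β_L = β_U × [1 + (1 − t)(D/E)] = 1.155 × [1 + (1 − 0.20) × 0.62]
    = 1.155 × [1 + 0.80 × 0.62] = 1.155 × 1.4960 = 1.7279
MRP = 10.49% − 1.07% = 9.42%
E(R) = R_f + β_L × MRP = 1.07% + 1.7279 × 9.42% = 17.35%

17.35%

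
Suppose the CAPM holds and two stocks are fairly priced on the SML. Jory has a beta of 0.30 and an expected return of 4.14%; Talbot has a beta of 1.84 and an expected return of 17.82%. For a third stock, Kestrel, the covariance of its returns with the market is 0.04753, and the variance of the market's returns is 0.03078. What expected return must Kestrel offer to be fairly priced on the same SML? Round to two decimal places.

15.19%

MRP = (17.82% − 4.14%) / (1.84 − 0.30) = 8.8831%
R_f = 4.14% − 0.30 × 8.8831% = 1.4751%
β_Kestrel = Cov / Var(R_m) = 0.04753 / 0.03078 = 1.5442
E(R_Kestrel) = R_f + β × MRP = 1.4751% + 1.5442 × 8.8831% = 15.19%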